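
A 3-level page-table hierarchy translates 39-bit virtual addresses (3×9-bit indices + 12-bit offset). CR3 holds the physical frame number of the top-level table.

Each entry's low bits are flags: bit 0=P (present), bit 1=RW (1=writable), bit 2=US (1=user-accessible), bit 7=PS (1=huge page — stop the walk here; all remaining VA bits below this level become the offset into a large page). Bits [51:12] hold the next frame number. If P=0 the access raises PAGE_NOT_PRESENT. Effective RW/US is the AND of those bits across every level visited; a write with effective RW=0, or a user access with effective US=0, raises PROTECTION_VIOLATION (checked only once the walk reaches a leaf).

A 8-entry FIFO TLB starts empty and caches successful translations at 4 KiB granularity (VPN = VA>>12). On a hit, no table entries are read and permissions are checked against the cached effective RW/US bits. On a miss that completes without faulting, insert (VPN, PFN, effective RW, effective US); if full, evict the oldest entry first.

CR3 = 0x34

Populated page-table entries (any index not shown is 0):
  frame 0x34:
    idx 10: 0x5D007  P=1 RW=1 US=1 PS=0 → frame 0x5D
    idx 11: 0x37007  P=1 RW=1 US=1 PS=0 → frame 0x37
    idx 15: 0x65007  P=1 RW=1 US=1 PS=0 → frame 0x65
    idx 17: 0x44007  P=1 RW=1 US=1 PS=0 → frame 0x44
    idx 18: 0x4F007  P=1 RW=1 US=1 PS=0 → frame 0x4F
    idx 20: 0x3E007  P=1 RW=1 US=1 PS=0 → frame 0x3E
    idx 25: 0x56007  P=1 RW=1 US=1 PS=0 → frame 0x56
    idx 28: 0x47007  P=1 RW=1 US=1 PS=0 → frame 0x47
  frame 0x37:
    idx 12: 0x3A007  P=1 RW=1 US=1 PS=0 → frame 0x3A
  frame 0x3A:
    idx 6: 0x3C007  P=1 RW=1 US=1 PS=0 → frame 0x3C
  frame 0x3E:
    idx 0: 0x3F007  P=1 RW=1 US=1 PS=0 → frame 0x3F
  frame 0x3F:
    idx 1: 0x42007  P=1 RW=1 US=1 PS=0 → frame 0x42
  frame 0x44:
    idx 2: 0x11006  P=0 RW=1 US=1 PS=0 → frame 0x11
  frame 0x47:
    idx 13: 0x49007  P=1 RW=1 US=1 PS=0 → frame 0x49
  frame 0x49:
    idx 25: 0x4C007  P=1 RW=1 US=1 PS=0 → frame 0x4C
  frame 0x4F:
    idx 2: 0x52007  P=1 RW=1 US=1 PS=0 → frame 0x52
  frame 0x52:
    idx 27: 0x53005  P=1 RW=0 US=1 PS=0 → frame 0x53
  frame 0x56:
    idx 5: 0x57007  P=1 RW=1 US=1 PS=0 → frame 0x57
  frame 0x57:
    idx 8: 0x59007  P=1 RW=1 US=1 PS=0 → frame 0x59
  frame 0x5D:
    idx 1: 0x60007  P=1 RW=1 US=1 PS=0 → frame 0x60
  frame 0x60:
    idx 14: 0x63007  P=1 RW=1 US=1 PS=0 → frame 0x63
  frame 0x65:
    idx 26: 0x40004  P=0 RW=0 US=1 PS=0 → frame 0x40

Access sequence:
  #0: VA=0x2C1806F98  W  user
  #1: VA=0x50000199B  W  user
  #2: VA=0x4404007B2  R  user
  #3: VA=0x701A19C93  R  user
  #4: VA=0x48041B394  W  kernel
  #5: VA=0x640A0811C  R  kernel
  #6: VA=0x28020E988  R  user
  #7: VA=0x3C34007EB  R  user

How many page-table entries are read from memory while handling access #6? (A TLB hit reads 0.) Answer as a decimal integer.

Trace:
#0 VA=0x2C1806F98 (w,user):
  L0 @0x34[11] → 0x37007  P=1,RW=1,US=1,PS=0
  L1 @0x37[12] → 0x3A007  P=1,RW=1,US=1,PS=0
  L2 @0x3A[6] → 0x3C007  P=1,RW=1,US=1,PS=0
  → PA=0x3CF98  (3 entries read)
#1 VA=0x50000199B (w,user):
  L0 @0x34[20] → 0x3E007  P=1,RW=1,US=1,PS=0
  L1 @0x3E[0] → 0x3F007  P=1,RW=1,US=1,PS=0
  L2 @0x3F[1] → 0x42007  P=1,RW=1,US=1,PS=0
  → PA=0x4299B  (3 entries read)
#2 VA=0x4404007B2 (r,user):
  L0 @0x34[17] → 0x44007  P=1,RW=1,US=1,PS=0
  L1 @0x44[2] → 0x11006  P=0,RW=1,US=1,PS=0
  ⇒ fault: PAGE_NOT_PRESENT  — 2 lookups
#3 VA=0x701A19C93 (r,user):
  L0 @0x34[28] → 0x47007  P=1,RW=1,US=1,PS=0
  L1 @0x47[13] → 0x49007  P=1,RW=1,US=1,PS=0
  L2 @0x49[25] → 0x4C007  P=1,RW=1,US=1,PS=0
  → PA=0x4CC93  (3 entries read)
#4 VA=0x48041B394 (w,kernel):
  L0 @0x34[18] → 0x4F007  P=1,RW=1,US=1,PS=0
  L1 @0x4F[2] → 0x52007  P=1,RW=1,US=1,PS=0
  L2 @0x52[27] → 0x53005  P=1,RW=0,US=1,PS=0
  ⇒ fault: PROTECTION_VIOLATION  — 3 lookups
#5 VA=0x640A0811C (r,kernel):
  L0 @0x34[25] → 0x56007  P=1,RW=1,US=1,PS=0
  L1 @0x56[5] → 0x57007  P=1,RW=1,US=1,PS=0
  L2 @0x57[8] → 0x59007  P=1,RW=1,US=1,PS=0
  → PA=0x5911C  (3 entries read)
#6 VA=0x28020E988 (r,user):
  L0 @0x34[10] → 0x5D007  P=1,RW=1,US=1,PS=0
  L1 @0x5D[1] → 0x60007  P=1,RW=1,US=1,PS=0
  L2 @0x60[14] → 0x63007  P=1,RW=1,US=1,PS=0
  → PA=0x63988  (3 entries read)
#7 VA=0x3C34007EB (r,user):
  L0 @0x34[15] → 0x65007  P=1,RW=1,US=1,PS=0
  L1 @0x65[26] → 0x40004  P=0,RW=0,US=1,PS=0
  ⇒ fault: PAGE_NOT_PRESENT  — 2 lookups

Entries read for #6: 3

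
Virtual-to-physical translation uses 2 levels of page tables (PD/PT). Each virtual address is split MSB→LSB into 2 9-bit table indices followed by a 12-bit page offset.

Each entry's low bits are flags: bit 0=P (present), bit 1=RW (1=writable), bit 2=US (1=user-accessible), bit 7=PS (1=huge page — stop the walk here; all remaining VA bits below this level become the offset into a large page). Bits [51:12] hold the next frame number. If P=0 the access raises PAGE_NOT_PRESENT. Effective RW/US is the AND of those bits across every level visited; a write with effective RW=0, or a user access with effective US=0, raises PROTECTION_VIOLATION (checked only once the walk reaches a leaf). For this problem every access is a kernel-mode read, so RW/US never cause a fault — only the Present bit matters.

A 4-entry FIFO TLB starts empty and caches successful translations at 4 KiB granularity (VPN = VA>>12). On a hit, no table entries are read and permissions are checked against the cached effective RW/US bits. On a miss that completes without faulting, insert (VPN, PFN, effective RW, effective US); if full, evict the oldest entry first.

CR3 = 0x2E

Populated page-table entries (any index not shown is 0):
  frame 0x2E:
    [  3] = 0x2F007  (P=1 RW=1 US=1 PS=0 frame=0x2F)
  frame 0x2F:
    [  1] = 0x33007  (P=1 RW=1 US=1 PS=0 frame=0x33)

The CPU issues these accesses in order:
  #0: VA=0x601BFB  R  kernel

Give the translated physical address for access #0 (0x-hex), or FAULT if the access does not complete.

Walk each access:
#0 VA=0x601BFB (r,kernel):
  [0] read 0x2E idx=3: raw=0x2F007 flags P=1 W=1 U=1 S=0
  [1] read 0x2F idx=1: raw=0x33007 flags P=1 W=1 U=1 S=0
  → PA=0x33BFB  (2 entries read)

Access #0 PA: 0x33BFB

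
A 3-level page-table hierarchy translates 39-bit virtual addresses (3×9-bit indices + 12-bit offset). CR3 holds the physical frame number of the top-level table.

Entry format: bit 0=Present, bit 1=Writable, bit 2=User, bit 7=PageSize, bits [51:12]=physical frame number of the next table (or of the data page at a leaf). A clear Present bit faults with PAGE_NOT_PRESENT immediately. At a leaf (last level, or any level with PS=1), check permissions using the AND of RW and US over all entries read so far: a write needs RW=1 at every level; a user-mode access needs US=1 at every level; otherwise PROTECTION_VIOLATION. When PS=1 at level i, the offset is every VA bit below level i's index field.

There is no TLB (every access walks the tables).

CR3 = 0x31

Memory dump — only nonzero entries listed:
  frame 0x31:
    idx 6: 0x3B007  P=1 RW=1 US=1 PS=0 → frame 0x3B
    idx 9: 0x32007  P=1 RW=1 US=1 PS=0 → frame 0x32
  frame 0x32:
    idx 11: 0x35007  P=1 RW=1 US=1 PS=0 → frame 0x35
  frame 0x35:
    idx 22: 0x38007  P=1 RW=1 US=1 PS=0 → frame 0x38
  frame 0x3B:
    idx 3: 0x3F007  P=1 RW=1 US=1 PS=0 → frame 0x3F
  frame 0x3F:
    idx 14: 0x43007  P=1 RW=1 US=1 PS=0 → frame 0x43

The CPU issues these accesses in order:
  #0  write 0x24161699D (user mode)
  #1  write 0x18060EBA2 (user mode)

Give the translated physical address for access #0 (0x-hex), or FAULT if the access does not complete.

Walk each access:
#0 VA=0x24161699D (w,user):
  lvl0: tbl 0x31, slot 9 ⇒ 0x32007 (P1/RW1/US1/PS0)
  lvl1: tbl 0x32, slot 11 ⇒ 0x35007 (P1/RW1/US1/PS0)
  lvl2: tbl 0x35, slot 22 ⇒ 0x38007 (P1/RW1/US1/PS0)
  → PA=0x3899D  (3 entries read)
#1 VA=0x18060EBA2 (w,user):
  lvl0: tbl 0x31, slot 6 ⇒ 0x3B007 (P1/RW1/US1/PS0)
  lvl1: tbl 0x3B, slot 3 ⇒ 0x3F007 (P1/RW1/US1/PS0)
  lvl2: tbl 0x3F, slot 14 ⇒ 0x43007 (P1/RW1/US1/PS0)
  → PA=0x43BA2  (3 entries read)

Access #0 PA: 0x3899D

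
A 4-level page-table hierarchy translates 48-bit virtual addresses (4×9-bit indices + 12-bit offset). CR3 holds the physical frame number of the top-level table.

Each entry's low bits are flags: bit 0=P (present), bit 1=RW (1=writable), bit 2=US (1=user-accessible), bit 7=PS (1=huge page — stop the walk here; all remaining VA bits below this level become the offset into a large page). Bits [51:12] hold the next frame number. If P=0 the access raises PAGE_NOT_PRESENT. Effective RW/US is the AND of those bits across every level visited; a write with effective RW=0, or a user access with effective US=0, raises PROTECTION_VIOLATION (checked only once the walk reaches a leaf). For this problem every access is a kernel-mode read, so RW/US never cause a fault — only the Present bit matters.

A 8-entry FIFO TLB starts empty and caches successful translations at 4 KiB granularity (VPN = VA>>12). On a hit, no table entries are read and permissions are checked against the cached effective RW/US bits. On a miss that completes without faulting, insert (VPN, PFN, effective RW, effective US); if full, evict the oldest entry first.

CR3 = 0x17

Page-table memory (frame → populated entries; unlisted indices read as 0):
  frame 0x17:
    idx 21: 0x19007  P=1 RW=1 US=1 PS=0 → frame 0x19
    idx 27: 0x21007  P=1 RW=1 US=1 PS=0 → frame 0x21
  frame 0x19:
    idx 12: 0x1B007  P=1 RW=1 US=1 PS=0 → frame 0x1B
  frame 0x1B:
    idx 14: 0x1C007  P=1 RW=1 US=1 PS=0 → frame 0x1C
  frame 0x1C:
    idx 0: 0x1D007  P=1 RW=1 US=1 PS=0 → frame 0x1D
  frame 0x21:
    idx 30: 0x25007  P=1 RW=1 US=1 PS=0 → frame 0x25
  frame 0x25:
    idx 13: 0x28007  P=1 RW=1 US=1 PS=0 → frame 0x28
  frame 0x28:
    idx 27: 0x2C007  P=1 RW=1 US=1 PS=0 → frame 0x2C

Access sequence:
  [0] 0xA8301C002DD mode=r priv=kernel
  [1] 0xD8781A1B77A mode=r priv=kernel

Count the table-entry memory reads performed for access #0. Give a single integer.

Trace:
#0 VA=0xA8301C002DD (r,kernel):
  L0 @0x17[21] → 0x19007  P=1,RW=1,US=1,PS=0
  L1 @0x19[12] → 0x1B007  P=1,RW=1,US=1,PS=0
  L2 @0x1B[14] → 0x1C007  P=1,RW=1,US=1,PS=0
  L3 @0x1C[0] → 0x1D007  P=1,RW=1,US=1,PS=0
  ✓ 0x1D2DD  — 4 lookups
#1 VA=0xD8781A1B77A (r,kernel):
  L0 @0x17[27] → 0x21007  P=1,RW=1,US=1,PS=0
  L1 @0x21[30] → 0x25007  P=1,RW=1,US=1,PS=0
  L2 @0x25[13] → 0x28007  P=1,RW=1,US=1,PS=0
  L3 @0x28[27] → 0x2C007  P=1,RW=1,US=1,PS=0
  ✓ 0x2C77A  — 4 lookups

Entries read for #0: 4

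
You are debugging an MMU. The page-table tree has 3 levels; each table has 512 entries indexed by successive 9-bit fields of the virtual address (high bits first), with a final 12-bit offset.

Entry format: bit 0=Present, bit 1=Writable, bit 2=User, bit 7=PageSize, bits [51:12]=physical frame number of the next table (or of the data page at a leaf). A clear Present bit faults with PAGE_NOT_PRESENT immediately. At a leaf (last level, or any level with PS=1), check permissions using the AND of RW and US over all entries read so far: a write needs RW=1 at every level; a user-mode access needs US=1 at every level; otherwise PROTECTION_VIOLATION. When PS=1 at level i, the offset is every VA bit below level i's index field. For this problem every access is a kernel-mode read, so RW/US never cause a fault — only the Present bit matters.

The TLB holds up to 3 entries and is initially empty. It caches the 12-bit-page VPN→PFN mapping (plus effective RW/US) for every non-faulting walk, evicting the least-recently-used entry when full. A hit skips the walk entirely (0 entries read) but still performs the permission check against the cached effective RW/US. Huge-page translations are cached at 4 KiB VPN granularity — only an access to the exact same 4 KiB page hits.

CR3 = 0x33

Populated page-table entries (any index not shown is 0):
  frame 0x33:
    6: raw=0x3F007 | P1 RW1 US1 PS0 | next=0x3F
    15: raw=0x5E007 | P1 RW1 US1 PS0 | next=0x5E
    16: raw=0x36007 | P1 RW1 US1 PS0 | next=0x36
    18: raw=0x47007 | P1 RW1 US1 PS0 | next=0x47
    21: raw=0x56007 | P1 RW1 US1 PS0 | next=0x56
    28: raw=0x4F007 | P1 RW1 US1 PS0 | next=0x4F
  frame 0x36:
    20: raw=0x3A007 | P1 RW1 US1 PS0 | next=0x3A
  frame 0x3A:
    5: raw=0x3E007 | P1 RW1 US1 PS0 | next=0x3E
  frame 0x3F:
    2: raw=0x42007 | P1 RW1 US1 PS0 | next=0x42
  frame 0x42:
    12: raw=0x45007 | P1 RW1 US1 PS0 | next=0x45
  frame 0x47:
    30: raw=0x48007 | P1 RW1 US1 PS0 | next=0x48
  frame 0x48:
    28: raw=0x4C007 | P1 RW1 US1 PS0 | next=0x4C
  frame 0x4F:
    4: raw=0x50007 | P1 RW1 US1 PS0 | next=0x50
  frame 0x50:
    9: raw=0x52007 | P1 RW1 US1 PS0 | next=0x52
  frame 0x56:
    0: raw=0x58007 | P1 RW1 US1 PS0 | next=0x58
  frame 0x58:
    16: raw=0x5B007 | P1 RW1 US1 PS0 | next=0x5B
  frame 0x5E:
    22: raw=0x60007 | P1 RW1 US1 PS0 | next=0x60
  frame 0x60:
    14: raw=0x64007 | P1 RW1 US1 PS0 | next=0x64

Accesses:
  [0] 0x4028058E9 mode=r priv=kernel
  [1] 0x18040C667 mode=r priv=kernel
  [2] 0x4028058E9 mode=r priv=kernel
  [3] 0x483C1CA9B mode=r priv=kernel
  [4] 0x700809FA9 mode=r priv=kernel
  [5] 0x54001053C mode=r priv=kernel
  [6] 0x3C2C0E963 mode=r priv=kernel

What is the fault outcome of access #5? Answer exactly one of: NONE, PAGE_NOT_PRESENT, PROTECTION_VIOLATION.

Trace:
#0 VA=0x4028058E9 (r,kernel):
  L0 @0x33[16] → 0x36007  P=1,RW=1,US=1,PS=0
  L1 @0x36[20] → 0x3A007  P=1,RW=1,US=1,PS=0
  L2 @0x3A[5] → 0x3E007  P=1,RW=1,US=1,PS=0
  → PA=0x3E8E9  (3 entries read)
#1 VA=0x18040C667 (r,kernel):
  L0 @0x33[6] → 0x3F007  P=1,RW=1,US=1,PS=0
  L1 @0x3F[2] → 0x42007  P=1,RW=1,US=1,PS=0
  L2 @0x42[12] → 0x45007  P=1,RW=1,US=1,PS=0
  → PA=0x45667  (3 entries read)
#2 VA=0x4028058E9 (r,kernel):
  TLB hit vpn=0x402805 → PA=0x3E8E9
#3 VA=0x483C1CA9B (r,kernel):
  L0 @0x33[18] → 0x47007  P=1,RW=1,US=1,PS=0
  L1 @0x47[30] → 0x48007  P=1,RW=1,US=1,PS=0
  L2 @0x48[28] → 0x4C007  P=1,RW=1,US=1,PS=0
  → PA=0x4CA9B  (3 entries read)
#4 VA=0x700809FA9 (r,kernel):
  L0 @0x33[28] → 0x4F007  P=1,RW=1,US=1,PS=0
  L1 @0x4F[4] → 0x50007  P=1,RW=1,US=1,PS=0
  L2 @0x50[9] → 0x52007  P=1,RW=1,US=1,PS=0
  → PA=0x52FA9  (3 entries read)
#5 VA=0x54001053C (r,kernel):
  L0 @0x33[21] → 0x56007  P=1,RW=1,US=1,PS=0
  L1 @0x56[0] → 0x58007  P=1,RW=1,US=1,PS=0
  L2 @0x58[16] → 0x5B007  P=1,RW=1,US=1,PS=0
  → PA=0x5B53C  (3 entries read)
#6 VA=0x3C2C0E963 (r,kernel):
  L0 @0x33[15] → 0x5E007  P=1,RW=1,US=1,PS=0
  L1 @0x5E[22] → 0x60007  P=1,RW=1,US=1,PS=0
  L2 @0x60[14] → 0x64007  P=1,RW=1,US=1,PS=0
  → PA=0x64963  (3 entries read)

Access #5 fault: NONE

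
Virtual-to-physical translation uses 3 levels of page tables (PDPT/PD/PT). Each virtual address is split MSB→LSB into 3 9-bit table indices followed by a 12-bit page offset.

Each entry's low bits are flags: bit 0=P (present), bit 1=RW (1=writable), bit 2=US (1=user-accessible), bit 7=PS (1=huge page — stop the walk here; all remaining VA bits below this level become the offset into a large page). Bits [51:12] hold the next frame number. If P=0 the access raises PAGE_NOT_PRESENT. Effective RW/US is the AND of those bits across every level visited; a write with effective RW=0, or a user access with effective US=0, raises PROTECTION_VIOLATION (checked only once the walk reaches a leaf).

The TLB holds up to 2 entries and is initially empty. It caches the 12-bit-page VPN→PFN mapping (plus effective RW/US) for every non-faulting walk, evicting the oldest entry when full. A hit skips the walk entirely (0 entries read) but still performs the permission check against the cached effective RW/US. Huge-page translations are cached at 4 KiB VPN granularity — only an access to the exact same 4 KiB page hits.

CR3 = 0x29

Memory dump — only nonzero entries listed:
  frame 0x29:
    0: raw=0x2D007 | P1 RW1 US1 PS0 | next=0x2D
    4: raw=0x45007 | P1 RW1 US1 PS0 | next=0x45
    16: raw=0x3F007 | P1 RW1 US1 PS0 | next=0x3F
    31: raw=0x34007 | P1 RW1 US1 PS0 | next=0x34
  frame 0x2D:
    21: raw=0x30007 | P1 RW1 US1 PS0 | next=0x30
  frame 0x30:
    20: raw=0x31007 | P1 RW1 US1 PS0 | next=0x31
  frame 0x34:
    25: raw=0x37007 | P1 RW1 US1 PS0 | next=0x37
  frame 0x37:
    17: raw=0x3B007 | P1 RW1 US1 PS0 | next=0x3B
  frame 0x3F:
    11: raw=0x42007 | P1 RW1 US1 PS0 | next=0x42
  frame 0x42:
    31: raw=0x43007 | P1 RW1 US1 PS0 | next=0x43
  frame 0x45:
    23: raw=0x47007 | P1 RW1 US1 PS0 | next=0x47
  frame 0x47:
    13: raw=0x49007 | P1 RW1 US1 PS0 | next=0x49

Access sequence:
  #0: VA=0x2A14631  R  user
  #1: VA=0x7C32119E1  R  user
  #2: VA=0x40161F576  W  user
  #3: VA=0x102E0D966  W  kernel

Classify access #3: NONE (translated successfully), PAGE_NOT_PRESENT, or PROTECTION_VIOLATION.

Trace:
#0 VA=0x2A14631 (r,user):
  L0 @0x29[0] → 0x2D007  P=1,RW=1,US=1,PS=0
  L1 @0x2D[21] → 0x30007  P=1,RW=1,US=1,PS=0
  L2 @0x30[20] → 0x31007  P=1,RW=1,US=1,PS=0
  → PA=0x31631  (3 entries read)
#1 VA=0x7C32119E1 (r,user):
  L0 @0x29[31] → 0x34007  P=1,RW=1,US=1,PS=0
  L1 @0x34[25] → 0x37007  P=1,RW=1,US=1,PS=0
  L2 @0x37[17] → 0x3B007  P=1,RW=1,US=1,PS=0
  → PA=0x3B9E1  (3 entries read)
#2 VA=0x40161F576 (w,user):
  L0 @0x29[16] → 0x3F007  P=1,RW=1,US=1,PS=0
  L1 @0x3F[11] → 0x42007  P=1,RW=1,US=1,PS=0
  L2 @0x42[31] → 0x43007  P=1,RW=1,US=1,PS=0
  → PA=0x43576  (3 entries read)
#3 VA=0x102E0D966 (w,kernel):
  L0 @0x29[4] → 0x45007  P=1,RW=1,US=1,PS=0
  L1 @0x45[23] → 0x47007  P=1,RW=1,US=1,PS=0
  L2 @0x47[13] → 0x49007  P=1,RW=1,US=1,PS=0
  → PA=0x49966  (3 entries read)

Access #3 fault: NONE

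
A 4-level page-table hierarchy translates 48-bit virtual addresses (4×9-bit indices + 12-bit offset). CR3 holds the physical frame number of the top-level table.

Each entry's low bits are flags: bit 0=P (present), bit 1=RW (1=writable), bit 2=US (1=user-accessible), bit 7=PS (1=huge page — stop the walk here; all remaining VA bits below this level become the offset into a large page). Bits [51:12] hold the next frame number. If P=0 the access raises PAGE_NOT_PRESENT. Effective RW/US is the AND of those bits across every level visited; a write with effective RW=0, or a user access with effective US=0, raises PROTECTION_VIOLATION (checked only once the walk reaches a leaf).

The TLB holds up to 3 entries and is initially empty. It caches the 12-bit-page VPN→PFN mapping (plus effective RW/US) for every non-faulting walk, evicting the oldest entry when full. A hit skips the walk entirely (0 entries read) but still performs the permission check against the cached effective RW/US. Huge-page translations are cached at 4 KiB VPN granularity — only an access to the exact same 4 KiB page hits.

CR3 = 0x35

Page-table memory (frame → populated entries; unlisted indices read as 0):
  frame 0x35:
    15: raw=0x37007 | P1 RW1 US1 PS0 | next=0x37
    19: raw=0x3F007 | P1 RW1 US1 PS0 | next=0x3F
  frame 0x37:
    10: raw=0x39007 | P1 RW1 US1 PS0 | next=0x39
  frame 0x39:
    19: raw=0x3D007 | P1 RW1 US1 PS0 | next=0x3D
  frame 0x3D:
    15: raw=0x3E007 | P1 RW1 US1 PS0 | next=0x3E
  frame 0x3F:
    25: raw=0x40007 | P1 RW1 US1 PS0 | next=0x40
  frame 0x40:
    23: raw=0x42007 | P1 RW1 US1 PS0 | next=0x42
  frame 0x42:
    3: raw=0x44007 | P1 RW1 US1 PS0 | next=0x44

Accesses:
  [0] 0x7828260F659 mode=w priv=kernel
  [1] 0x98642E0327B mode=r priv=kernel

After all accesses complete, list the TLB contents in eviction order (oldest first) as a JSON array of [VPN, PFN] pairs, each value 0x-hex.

Trace:
#0 VA=0x7828260F659 (w,kernel):
  [0] read 0x35 idx=15: raw=0x37007 flags P=1 W=1 U=1 S=0
  [1] read 0x37 idx=10: raw=0x39007 flags P=1 W=1 U=1 S=0
  [2] read 0x39 idx=19: raw=0x3D007 flags P=1 W=1 U=1 S=0
  [3] read 0x3D idx=15: raw=0x3E007 flags P=1 W=1 U=1 S=0
  ✓ 0x3E659  — 4 lookups
#1 VA=0x98642E0327B (r,kernel):
  [0] read 0x35 idx=19: raw=0x3F007 flags P=1 W=1 U=1 S=0
  [1] read 0x3F idx=25: raw=0x40007 flags P=1 W=1 U=1 S=0
  [2] read 0x40 idx=23: raw=0x42007 flags P=1 W=1 U=1 S=0
  [3] read 0x42 idx=3: raw=0x44007 flags P=1 W=1 U=1 S=0
  ✓ 0x4427B  — 4 lookups

TLB: [["0x7828260F", "0x3E"], ["0x98642E03", "0x44"]]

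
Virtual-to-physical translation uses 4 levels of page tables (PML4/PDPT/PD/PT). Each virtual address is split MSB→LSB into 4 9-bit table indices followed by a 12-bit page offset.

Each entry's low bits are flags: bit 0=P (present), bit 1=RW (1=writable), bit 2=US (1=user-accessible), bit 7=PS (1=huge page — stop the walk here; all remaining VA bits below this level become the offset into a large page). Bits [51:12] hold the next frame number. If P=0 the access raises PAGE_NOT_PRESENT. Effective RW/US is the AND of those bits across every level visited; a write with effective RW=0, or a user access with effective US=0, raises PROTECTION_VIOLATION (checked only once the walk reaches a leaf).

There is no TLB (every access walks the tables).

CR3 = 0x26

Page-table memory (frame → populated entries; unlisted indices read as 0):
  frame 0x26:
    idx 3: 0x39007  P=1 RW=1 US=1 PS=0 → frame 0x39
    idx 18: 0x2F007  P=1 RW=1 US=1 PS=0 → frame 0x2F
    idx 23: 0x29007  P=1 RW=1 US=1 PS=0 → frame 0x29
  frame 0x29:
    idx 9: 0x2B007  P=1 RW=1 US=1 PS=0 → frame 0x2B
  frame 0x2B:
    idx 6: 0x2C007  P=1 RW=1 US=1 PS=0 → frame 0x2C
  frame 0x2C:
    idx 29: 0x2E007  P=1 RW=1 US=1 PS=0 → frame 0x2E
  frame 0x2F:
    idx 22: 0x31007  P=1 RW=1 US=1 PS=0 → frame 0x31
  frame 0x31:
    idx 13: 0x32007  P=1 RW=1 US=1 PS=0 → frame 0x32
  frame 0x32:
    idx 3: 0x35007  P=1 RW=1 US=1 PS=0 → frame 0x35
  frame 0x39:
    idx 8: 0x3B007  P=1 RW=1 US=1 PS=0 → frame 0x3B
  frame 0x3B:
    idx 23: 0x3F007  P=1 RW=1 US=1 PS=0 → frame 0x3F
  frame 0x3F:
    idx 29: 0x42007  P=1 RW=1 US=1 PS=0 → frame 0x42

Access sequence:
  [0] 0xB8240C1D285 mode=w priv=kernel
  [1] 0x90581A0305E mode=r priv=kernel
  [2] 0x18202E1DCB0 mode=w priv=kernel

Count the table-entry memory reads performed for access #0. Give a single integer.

Walk each access:
#0 VA=0xB8240C1D285 (w,kernel):
  L0 @0x26[23] → 0x29007  P=1,RW=1,US=1,PS=0
  L1 @0x29[9] → 0x2B007  P=1,RW=1,US=1,PS=0
  L2 @0x2B[6] → 0x2C007  P=1,RW=1,US=1,PS=0
  L3 @0x2C[29] → 0x2E007  P=1,RW=1,US=1,PS=0
  ⇒ phys 0x2E285  [4 reads]
#1 VA=0x90581A0305E (r,kernel):
  L0 @0x26[18] → 0x2F007  P=1,RW=1,US=1,PS=0
  L1 @0x2F[22] → 0x31007  P=1,RW=1,US=1,PS=0
  L2 @0x31[13] → 0x32007  P=1,RW=1,US=1,PS=0
  L3 @0x32[3] → 0x35007  P=1,RW=1,US=1,PS=0
  ⇒ phys 0x3505E  [4 reads]
#2 VA=0x18202E1DCB0 (w,kernel):
  L0 @0x26[3] → 0x39007  P=1,RW=1,US=1,PS=0
  L1 @0x39[8] → 0x3B007  P=1,RW=1,US=1,PS=0
  L2 @0x3B[23] → 0x3F007  P=1,RW=1,US=1,PS=0
  L3 @0x3F[29] → 0x42007  P=1,RW=1,US=1,PS=0
  ⇒ phys 0x42CB0  [4 reads]

Entries read for #0: 4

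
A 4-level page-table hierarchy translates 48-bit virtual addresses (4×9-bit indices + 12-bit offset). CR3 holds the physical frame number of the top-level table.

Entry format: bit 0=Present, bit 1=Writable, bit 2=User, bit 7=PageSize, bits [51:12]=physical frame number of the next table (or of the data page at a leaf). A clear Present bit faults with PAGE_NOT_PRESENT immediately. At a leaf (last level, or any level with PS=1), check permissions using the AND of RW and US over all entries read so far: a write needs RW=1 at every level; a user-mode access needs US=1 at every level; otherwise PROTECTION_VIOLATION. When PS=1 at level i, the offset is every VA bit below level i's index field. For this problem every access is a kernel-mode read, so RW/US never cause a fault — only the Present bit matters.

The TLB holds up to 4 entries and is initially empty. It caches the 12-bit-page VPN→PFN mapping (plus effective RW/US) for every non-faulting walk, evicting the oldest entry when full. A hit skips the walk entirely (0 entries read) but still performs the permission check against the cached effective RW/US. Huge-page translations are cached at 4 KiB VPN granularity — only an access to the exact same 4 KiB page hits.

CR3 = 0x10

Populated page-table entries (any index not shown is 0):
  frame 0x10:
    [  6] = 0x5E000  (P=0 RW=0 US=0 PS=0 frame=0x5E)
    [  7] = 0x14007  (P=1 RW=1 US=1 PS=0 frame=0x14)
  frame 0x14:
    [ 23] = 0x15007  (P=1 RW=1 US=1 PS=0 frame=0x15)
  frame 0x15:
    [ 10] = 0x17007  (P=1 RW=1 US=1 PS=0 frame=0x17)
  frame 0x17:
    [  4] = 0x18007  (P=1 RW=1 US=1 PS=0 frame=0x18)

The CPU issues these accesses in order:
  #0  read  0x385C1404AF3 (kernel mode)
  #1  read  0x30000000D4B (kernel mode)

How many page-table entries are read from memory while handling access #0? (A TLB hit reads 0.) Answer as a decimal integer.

Per-access translation:
#0 VA=0x385C1404AF3 (r,kernel):
  L0: frame=0x10 idx=7 entry=0x14007 [P=1 RW=1 US=1 PS=0]
  L1: frame=0x14 idx=23 entry=0x15007 [P=1 RW=1 US=1 PS=0]
  L2: frame=0x15 idx=10 entry=0x17007 [P=1 RW=1 US=1 PS=0]
  L3: frame=0x17 idx=4 entry=0x18007 [P=1 RW=1 US=1 PS=0]
  ✓ 0x18AF3  — 4 lookups
#1 VA=0x30000000D4B (r,kernel):
  L0: frame=0x10 idx=6 entry=0x5E000 [P=0 RW=0 US=0 PS=0]
  → PAGE_NOT_PRESENT  (1 entries read)

Entries read for #0: 4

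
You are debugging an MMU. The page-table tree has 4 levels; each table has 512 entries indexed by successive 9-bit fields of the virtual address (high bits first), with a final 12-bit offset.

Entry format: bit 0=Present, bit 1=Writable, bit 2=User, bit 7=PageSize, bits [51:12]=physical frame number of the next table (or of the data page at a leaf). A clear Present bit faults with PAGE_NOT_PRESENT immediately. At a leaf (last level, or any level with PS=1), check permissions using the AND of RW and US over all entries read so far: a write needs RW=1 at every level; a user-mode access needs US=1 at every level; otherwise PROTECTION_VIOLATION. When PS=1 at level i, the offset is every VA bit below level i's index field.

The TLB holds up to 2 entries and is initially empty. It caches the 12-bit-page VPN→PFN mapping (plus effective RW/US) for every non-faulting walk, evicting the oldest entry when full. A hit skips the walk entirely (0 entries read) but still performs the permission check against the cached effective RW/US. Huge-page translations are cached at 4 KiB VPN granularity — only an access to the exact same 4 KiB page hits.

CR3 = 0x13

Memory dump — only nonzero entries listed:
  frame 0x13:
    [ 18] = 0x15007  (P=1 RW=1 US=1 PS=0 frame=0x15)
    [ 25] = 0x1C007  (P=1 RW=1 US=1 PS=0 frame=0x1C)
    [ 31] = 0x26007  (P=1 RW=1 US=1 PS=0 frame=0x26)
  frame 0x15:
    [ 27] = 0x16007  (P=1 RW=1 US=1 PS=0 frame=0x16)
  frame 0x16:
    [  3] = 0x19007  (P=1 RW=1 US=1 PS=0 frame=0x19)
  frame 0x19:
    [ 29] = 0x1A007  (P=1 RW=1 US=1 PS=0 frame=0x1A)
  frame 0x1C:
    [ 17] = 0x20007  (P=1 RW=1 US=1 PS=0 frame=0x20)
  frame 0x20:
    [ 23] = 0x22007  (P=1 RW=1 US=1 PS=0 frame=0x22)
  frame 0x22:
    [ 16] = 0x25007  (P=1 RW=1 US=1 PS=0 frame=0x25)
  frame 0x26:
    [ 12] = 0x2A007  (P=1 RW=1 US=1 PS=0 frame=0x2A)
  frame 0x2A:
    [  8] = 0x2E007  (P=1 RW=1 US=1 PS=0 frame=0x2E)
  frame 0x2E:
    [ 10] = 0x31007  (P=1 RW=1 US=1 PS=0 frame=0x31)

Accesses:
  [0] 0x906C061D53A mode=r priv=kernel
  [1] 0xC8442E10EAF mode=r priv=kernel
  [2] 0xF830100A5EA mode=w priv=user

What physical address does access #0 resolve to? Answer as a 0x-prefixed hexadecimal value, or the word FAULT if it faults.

Trace:
#0 VA=0x906C061D53A (r,kernel):
  L0: frame=0x13 idx=18 entry=0x15007 [P=1 RW=1 US=1 PS=0]
  L1: frame=0x15 idx=27 entry=0x16007 [P=1 RW=1 US=1 PS=0]
  L2: frame=0x16 idx=3 entry=0x19007 [P=1 RW=1 US=1 PS=0]
  L3: frame=0x19 idx=29 entry=0x1A007 [P=1 RW=1 US=1 PS=0]
  → PA=0x1A53A  (4 entries read)
#1 VA=0xC8442E10EAF (r,kernel):
  L0: frame=0x13 idx=25 entry=0x1C007 [P=1 RW=1 US=1 PS=0]
  L1: frame=0x1C idx=17 entry=0x20007 [P=1 RW=1 US=1 PS=0]
  L2: frame=0x20 idx=23 entry=0x22007 [P=1 RW=1 US=1 PS=0]
  L3: frame=0x22 idx=16 entry=0x25007 [P=1 RW=1 US=1 PS=0]
  → PA=0x25EAF  (4 entries read)
#2 VA=0xF830100A5EA (w,user):
  L0: frame=0x13 idx=31 entry=0x26007 [P=1 RW=1 US=1 PS=0]
  L1: frame=0x26 idx=12 entry=0x2A007 [P=1 RW=1 US=1 PS=0]
  L2: frame=0x2A idx=8 entry=0x2E007 [P=1 RW=1 US=1 PS=0]
  L3: frame=0x2E idx=10 entry=0x31007 [P=1 RW=1 US=1 PS=0]
  → PA=0x315EA  (4 entries read)

Access #0 PA: 0x1A53A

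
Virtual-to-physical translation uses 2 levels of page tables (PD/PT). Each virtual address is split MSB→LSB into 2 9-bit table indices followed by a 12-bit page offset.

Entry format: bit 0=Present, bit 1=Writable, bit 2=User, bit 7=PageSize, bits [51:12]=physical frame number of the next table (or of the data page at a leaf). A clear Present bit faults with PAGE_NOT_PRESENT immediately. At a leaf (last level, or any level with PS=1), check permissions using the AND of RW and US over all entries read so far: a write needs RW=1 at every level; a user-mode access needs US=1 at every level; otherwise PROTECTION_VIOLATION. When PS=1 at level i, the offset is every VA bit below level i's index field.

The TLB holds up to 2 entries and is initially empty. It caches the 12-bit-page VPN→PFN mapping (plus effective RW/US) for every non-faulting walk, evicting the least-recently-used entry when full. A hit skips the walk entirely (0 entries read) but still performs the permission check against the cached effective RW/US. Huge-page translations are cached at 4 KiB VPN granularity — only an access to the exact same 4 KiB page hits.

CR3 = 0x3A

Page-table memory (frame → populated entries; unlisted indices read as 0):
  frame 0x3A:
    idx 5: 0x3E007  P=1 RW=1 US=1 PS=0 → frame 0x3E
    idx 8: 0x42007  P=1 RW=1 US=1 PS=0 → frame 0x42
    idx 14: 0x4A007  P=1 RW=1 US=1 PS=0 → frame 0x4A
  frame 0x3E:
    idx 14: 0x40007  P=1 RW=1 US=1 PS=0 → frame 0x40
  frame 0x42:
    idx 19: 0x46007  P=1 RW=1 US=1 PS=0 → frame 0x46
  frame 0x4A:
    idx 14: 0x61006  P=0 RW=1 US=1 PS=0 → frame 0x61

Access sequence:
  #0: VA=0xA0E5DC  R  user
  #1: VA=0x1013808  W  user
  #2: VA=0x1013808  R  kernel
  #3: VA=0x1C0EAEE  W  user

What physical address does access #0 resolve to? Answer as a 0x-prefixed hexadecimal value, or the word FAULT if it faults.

Per-access translation:
#0 VA=0xA0E5DC (r,user):
  L0: frame=0x3A idx=5 entry=0x3E007 [P=1 RW=1 US=1 PS=0]
  L1: frame=0x3E idx=14 entry=0x40007 [P=1 RW=1 US=1 PS=0]
  → PA=0x405DC  (2 entries read)
#1 VA=0x1013808 (w,user):
  L0: frame=0x3A idx=8 entry=0x42007 [P=1 RW=1 US=1 PS=0]
  L1: frame=0x42 idx=19 entry=0x46007 [P=1 RW=1 US=1 PS=0]
  → PA=0x46808  (2 entries read)
#2 VA=0x1013808 (r,kernel):
  TLB hit vpn=0x1013 → PA=0x46808
#3 VA=0x1C0EAEE (w,user):
  L0: frame=0x3A idx=14 entry=0x4A007 [P=1 RW=1 US=1 PS=0]
  L1: frame=0x4A idx=14 entry=0x61006 [P=0 RW=1 US=1 PS=0]
  → PAGE_NOT_PRESENT  (2 entries read)

Access #0 PA: 0x405DC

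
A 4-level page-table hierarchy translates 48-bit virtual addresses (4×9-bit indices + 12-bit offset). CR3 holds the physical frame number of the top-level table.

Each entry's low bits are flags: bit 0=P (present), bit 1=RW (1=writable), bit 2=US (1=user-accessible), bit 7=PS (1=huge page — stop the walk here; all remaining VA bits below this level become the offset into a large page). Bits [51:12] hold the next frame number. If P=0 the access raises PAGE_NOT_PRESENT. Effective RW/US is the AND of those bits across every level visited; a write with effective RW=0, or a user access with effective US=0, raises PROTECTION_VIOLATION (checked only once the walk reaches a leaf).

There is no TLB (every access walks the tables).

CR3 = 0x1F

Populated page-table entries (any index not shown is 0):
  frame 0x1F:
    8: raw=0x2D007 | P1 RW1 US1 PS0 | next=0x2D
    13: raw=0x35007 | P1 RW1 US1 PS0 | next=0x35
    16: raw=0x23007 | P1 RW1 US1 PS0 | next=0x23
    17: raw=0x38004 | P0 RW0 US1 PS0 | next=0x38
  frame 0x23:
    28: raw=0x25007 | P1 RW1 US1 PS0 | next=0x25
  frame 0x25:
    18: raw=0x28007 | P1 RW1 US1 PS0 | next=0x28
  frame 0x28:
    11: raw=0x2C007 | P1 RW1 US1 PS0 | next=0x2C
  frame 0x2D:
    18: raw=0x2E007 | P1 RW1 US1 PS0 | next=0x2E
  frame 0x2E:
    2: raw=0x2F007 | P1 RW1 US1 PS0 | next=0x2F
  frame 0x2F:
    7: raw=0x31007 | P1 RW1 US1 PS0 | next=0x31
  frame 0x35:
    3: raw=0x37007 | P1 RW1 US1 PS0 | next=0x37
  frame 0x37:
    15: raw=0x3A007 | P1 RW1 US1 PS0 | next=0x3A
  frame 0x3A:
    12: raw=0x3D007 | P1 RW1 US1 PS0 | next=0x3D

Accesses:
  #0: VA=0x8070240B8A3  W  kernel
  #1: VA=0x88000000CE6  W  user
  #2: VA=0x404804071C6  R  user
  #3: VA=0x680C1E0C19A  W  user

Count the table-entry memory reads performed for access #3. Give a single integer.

Walk each access:
#0 VA=0x8070240B8A3 (w,kernel):
  lvl0: tbl 0x1F, slot 16 ⇒ 0x23007 (P1/RW1/US1/PS0)
  lvl1: tbl 0x23, slot 28 ⇒ 0x25007 (P1/RW1/US1/PS0)
  lvl2: tbl 0x25, slot 18 ⇒ 0x28007 (P1/RW1/US1/PS0)
  lvl3: tbl 0x28, slot 11 ⇒ 0x2C007 (P1/RW1/US1/PS0)
  ✓ 0x2C8A3  — 4 lookups
#1 VA=0x88000000CE6 (w,user):
  lvl0: tbl 0x1F, slot 17 ⇒ 0x38004 (P0/RW0/US1/PS0)
  ✗ PAGE_NOT_PRESENT  [1 reads]
#2 VA=0x404804071C6 (r,user):
  lvl0: tbl 0x1F, slot 8 ⇒ 0x2D007 (P1/RW1/US1/PS0)
  lvl1: tbl 0x2D, slot 18 ⇒ 0x2E007 (P1/RW1/US1/PS0)
  lvl2: tbl 0x2E, slot 2 ⇒ 0x2F007 (P1/RW1/US1/PS0)
  lvl3: tbl 0x2F, slot 7 ⇒ 0x31007 (P1/RW1/US1/PS0)
  ✓ 0x311C6  — 4 lookups
#3 VA=0x680C1E0C19A (w,user):
  lvl0: tbl 0x1F, slot 13 ⇒ 0x35007 (P1/RW1/US1/PS0)
  lvl1: tbl 0x35, slot 3 ⇒ 0x37007 (P1/RW1/US1/PS0)
  lvl2: tbl 0x37, slot 15 ⇒ 0x3A007 (P1/RW1/US1/PS0)
  lvl3: tbl 0x3A, slot 12 ⇒ 0x3D007 (P1/RW1/US1/PS0)
  ✓ 0x3D19A  — 4 lookups

Entries read for #3: 4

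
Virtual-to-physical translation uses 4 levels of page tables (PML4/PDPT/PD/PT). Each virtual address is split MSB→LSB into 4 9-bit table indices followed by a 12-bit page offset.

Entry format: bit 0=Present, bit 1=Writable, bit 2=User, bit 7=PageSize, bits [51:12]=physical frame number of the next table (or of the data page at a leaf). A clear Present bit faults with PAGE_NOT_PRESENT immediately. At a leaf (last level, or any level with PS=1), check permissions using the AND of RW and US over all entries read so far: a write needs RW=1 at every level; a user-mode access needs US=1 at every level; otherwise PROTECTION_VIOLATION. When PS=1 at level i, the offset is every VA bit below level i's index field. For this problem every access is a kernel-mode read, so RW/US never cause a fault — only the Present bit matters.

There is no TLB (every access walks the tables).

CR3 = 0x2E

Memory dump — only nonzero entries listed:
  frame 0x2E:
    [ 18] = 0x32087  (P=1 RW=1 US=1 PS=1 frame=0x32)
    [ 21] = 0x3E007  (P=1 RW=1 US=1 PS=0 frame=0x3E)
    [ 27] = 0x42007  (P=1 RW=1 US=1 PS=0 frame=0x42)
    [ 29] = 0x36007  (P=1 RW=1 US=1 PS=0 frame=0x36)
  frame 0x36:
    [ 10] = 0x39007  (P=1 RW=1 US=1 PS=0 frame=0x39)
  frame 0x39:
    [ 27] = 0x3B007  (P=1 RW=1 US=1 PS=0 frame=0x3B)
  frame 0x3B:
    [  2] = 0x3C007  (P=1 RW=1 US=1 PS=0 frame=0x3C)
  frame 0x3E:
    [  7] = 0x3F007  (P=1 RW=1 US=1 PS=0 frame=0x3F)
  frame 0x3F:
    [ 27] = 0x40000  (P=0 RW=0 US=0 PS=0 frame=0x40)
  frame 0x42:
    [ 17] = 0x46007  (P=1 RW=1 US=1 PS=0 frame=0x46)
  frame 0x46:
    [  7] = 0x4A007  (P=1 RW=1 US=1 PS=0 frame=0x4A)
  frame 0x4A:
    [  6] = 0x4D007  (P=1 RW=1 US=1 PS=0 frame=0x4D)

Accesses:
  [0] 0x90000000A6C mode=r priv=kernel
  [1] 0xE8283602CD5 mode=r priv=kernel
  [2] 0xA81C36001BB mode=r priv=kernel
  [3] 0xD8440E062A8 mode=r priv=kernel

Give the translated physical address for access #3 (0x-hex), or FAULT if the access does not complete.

Trace:
#0 VA=0x90000000A6C (r,kernel):
  lvl0: tbl 0x2E, slot 18 ⇒ 0x32087 (P1/RW1/US1/PS1)
  → PA=0x32A6C (huge @L0)  (1 entries read)
#1 VA=0xE8283602CD5 (r,kernel):
  lvl0: tbl 0x2E, slot 29 ⇒ 0x36007 (P1/RW1/US1/PS0)
  lvl1: tbl 0x36, slot 10 ⇒ 0x39007 (P1/RW1/US1/PS0)
  lvl2: tbl 0x39, slot 27 ⇒ 0x3B007 (P1/RW1/US1/PS0)
  lvl3: tbl 0x3B, slot 2 ⇒ 0x3C007 (P1/RW1/US1/PS0)
  → PA=0x3CCD5  (4 entries read)
#2 VA=0xA81C36001BB (r,kernel):
  lvl0: tbl 0x2E, slot 21 ⇒ 0x3E007 (P1/RW1/US1/PS0)
  lvl1: tbl 0x3E, slot 7 ⇒ 0x3F007 (P1/RW1/US1/PS0)
  lvl2: tbl 0x3F, slot 27 ⇒ 0x40000 (P0/RW0/US0/PS0)
  ✗ PAGE_NOT_PRESENT  [3 reads]
#3 VA=0xD8440E062A8 (r,kernel):
  lvl0: tbl 0x2E, slot 27 ⇒ 0x42007 (P1/RW1/US1/PS0)
  lvl1: tbl 0x42, slot 17 ⇒ 0x46007 (P1/RW1/US1/PS0)
  lvl2: tbl 0x46, slot 7 ⇒ 0x4A007 (P1/RW1/US1/PS0)
  lvl3: tbl 0x4A, slot 6 ⇒ 0x4D007 (P1/RW1/US1/PS0)
  → PA=0x4D2A8  (4 entries read)

Access #3 PA: 0x4D2A8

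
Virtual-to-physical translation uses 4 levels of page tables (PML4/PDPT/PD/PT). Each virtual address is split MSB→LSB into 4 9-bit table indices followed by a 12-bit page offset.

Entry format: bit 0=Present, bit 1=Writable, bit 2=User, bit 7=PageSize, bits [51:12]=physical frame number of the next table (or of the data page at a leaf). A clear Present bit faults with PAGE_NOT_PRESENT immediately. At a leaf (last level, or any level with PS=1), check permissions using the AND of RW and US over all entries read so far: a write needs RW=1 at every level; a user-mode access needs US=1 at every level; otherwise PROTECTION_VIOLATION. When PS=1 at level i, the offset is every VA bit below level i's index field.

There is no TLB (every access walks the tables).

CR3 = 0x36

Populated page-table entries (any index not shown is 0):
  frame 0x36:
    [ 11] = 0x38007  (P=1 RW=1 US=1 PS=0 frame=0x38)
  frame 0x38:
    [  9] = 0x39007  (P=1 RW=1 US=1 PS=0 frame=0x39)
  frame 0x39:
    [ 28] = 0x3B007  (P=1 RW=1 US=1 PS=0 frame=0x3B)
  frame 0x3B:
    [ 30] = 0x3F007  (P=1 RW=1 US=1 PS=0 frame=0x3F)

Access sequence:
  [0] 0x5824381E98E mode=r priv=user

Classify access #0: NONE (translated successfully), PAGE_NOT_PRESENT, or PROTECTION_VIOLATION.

Trace:
#0 VA=0x5824381E98E (r,user):
  [0] read 0x36 idx=11: raw=0x38007 flags P=1 W=1 U=1 S=0
  [1] read 0x38 idx=9: raw=0x39007 flags P=1 W=1 U=1 S=0
  [2] read 0x39 idx=28: raw=0x3B007 flags P=1 W=1 U=1 S=0
  [3] read 0x3B idx=30: raw=0x3F007 flags P=1 W=1 U=1 S=0
  ⇒ phys 0x3F98E  [4 reads]

Access #0 fault: NONE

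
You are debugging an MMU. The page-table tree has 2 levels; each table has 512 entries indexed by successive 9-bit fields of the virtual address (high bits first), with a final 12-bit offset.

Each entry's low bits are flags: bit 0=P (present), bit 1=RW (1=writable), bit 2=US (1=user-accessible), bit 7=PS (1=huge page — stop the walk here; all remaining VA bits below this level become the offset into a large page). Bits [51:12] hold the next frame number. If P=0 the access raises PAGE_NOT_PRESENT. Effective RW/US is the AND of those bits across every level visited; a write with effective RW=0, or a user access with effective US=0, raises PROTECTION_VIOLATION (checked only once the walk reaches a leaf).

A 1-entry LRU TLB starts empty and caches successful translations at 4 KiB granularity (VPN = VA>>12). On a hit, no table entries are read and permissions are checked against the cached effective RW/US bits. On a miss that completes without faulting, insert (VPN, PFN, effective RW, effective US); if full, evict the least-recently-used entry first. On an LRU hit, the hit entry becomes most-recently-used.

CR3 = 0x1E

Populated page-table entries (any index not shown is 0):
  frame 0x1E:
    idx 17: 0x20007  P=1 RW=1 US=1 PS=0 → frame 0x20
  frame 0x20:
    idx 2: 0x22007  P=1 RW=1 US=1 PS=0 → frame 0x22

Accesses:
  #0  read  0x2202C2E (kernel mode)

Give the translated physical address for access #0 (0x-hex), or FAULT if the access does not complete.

Trace:
#0 VA=0x2202C2E (r,kernel):
  lvl0: tbl 0x1E, slot 17 ⇒ 0x20007 (P1/RW1/US1/PS0)
  lvl1: tbl 0x20, slot 2 ⇒ 0x22007 (P1/RW1/US1/PS0)
  → PA=0x22C2E  (2 entries read)

Access #0 PA: 0x22C2E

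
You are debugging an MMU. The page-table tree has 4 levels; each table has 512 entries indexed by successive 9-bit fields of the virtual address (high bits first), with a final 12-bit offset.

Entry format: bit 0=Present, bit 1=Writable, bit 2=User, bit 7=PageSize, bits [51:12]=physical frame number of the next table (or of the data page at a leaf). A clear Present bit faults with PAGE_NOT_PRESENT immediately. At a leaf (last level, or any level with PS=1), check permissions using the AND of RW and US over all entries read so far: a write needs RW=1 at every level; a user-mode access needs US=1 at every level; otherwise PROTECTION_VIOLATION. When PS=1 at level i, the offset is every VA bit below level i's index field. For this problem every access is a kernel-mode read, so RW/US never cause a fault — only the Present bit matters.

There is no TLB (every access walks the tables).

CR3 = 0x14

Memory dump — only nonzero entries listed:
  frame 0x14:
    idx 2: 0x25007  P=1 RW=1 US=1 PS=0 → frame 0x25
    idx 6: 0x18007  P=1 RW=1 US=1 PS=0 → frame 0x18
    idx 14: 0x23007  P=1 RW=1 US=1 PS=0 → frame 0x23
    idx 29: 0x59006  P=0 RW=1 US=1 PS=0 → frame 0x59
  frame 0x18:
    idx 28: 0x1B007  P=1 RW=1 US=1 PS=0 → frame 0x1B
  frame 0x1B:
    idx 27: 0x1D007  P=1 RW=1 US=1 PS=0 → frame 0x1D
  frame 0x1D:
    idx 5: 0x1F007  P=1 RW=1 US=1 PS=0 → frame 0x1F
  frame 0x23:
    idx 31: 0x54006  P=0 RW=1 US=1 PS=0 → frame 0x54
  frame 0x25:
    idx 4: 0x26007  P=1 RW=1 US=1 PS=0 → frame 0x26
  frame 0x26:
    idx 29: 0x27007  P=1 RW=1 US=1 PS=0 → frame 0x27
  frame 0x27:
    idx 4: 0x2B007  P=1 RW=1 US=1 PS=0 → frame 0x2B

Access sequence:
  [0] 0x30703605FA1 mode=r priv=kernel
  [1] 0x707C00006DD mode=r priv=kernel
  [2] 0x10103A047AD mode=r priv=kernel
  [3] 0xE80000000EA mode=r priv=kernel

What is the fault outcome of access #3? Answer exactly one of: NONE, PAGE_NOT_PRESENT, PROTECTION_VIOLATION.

Walk each access:
#0 VA=0x30703605FA1 (r,kernel):
  [0] read 0x14 idx=6: raw=0x18007 flags P=1 W=1 U=1 S=0
  [1] read 0x18 idx=28: raw=0x1B007 flags P=1 W=1 U=1 S=0
  [2] read 0x1B idx=27: raw=0x1D007 flags P=1 W=1 U=1 S=0
  [3] read 0x1D idx=5: raw=0x1F007 flags P=1 W=1 U=1 S=0
  → PA=0x1FFA1  (4 entries read)
#1 VA=0x707C00006DD (r,kernel):
  [0] read 0x14 idx=14: raw=0x23007 flags P=1 W=1 U=1 S=0
  [1] read 0x23 idx=31: raw=0x54006 flags P=0 W=1 U=1 S=0
  ⇒ fault: PAGE_NOT_PRESENT  — 2 lookups
#2 VA=0x10103A047AD (r,kernel):
  [0] read 0x14 idx=2: raw=0x25007 flags P=1 W=1 U=1 S=0
  [1] read 0x25 idx=4: raw=0x26007 flags P=1 W=1 U=1 S=0
  [2] read 0x26 idx=29: raw=0x27007 flags P=1 W=1 U=1 S=0
  [3] read 0x27 idx=4: raw=0x2B007 flags P=1 W=1 U=1 S=0
  → PA=0x2B7AD  (4 entries read)
#3 VA=0xE80000000EA (r,kernel):
  [0] read 0x14 idx=29: raw=0x59006 flags P=0 W=1 U=1 S=0
  ⇒ fault: PAGE_NOT_PRESENT  — 1 lookups

Access #3 fault: PAGE_NOT_PRESENT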